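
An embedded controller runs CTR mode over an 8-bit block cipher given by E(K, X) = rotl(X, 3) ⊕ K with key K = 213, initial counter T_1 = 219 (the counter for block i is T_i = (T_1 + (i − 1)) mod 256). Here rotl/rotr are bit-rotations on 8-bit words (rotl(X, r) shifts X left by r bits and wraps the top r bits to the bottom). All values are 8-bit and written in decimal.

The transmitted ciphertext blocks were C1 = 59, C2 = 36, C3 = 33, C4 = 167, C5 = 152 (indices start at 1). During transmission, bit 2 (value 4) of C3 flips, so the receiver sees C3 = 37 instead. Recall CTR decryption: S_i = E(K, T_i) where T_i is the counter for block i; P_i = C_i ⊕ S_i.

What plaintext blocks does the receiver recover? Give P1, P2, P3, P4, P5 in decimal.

Only C3 changed, to 37. In CTR, a change in C_i flips the same bit in P_i only; the keystream is unaffected. Decrypting the received ciphertext:
P1: T = 219, S = E(K, T) = 11; 59 ⊕ 11 = 48.
P2: T = 220, S = E(K, T) = 51; 36 ⊕ 51 = 23.
P3: T = 221, S = E(K, T) = 59; 37 ⊕ 59 = 30.
P4: T = 222, S = E(K, T) = 35; 167 ⊕ 35 = 132.
P5: T = 223, S = E(K, T) = 43; 152 ⊕ 43 = 179.
Blocks that differ from the original plaintext: P3.

P1 = 48, P2 = 23, P3 = 30, P4 = 132, P5 = 179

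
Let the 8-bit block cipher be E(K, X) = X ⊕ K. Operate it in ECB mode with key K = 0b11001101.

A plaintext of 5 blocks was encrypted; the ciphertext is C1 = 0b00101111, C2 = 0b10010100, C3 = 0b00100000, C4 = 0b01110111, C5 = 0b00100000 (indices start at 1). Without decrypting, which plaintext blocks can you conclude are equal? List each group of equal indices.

P3 = P5

ECB encrypts each block independently with the same key, so equal ciphertext blocks imply equal plaintext blocks.
C3 = C5 = 0b00100000, so P3 = P5.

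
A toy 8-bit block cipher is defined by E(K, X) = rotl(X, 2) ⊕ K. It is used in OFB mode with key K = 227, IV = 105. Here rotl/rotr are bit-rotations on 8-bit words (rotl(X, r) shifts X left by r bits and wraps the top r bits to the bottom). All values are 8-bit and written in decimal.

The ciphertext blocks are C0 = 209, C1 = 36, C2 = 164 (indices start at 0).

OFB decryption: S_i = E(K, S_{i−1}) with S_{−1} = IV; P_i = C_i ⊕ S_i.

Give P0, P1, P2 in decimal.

P0: S = E(K, 105) = 70; 209 ⊕ 70 = 151.
P1: S = E(K, 70) = 250; 36 ⊕ 250 = 222.
P2: S = E(K, 250) = 8; 164 ⊕ 8 = 172.

P0 = 151, P1 = 222, P2 = 172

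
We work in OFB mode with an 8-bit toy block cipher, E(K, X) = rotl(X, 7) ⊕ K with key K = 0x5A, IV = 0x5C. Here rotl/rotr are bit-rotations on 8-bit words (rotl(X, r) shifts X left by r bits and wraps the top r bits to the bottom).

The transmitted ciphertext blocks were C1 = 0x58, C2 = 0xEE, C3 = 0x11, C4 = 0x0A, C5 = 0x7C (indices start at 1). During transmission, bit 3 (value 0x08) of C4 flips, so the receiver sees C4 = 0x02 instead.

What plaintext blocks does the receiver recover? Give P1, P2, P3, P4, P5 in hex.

OFB decryption: S_i = E(K, S_{i−1}) with S_{0} = IV; P_i = C_i ⊕ S_i.
Only C4 changed, to 0x02. In OFB, a change in C_i flips the same bit in P_i only; the keystream is unaffected. Decrypting the received ciphertext:
P1: S = E(K, 0x5C) = 0x74; 0x58 ⊕ 0x74 = 0x2C.
P2: S = E(K, 0x74) = 0x60; 0xEE ⊕ 0x60 = 0x8E.
P3: S = E(K, 0x60) = 0x6A; 0x11 ⊕ 0x6A = 0x7B.
P4: S = E(K, 0x6A) = 0x6F; 0x02 ⊕ 0x6F = 0x6D.
P5: S = E(K, 0x6F) = 0xED; 0x7C ⊕ 0xED = 0x91.
Blocks that differ from the original plaintext: P4.

P1 = 0x2C, P2 = 0x8E, P3 = 0x7B, P4 = 0x6D, P5 = 0x91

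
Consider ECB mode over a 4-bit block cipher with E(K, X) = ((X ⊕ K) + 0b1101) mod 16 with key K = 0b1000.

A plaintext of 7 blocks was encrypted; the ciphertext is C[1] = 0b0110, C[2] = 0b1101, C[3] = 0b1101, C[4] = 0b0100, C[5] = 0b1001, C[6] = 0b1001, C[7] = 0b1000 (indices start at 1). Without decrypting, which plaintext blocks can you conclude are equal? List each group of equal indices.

P[2] = P[3]; P[5] = P[6]

ECB encrypts each block independently with the same key, so equal ciphertext blocks imply equal plaintext blocks.
C[2] = C[3] = 0b1101, so P[2] = P[3].
C[5] = C[6] = 0b1001, so P[5] = P[6].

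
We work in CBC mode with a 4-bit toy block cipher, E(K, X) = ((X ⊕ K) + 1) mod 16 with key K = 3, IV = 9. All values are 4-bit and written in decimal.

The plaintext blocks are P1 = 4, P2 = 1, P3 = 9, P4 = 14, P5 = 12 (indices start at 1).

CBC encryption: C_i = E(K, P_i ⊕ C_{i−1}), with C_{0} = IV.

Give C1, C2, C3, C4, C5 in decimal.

C1 = 15, C2 = 14, C3 = 5, C4 = 9, C5 = 7

C1: P1 ⊕ 9 = 13; E(K, 13) = 15.
C2: P2 ⊕ 15 = 14; E(K, 14) = 14.
C3: P3 ⊕ 14 = 7; E(K, 7) = 5.
C4: P4 ⊕ 5 = 11; E(K, 11) = 9.
C5: P5 ⊕ 9 = 5; E(K, 5) = 7.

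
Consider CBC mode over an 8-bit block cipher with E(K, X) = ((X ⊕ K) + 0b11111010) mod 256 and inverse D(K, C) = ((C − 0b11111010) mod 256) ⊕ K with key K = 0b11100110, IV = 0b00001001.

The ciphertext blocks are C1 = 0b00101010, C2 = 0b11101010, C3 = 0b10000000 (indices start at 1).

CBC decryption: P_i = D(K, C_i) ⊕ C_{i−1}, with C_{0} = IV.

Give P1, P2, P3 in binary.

P1 = 0b11011111, P2 = 0b00111100, P3 = 0b10001010

P1: D(K, 0b00101010) = 0b11010110; 0b11010110 ⊕ 0b00001001 = 0b11011111.
P2: D(K, 0b11101010) = 0b00010110; 0b00010110 ⊕ 0b00101010 = 0b00111100.
P3: D(K, 0b10000000) = 0b01100000; 0b01100000 ⊕ 0b11101010 = 0b10001010.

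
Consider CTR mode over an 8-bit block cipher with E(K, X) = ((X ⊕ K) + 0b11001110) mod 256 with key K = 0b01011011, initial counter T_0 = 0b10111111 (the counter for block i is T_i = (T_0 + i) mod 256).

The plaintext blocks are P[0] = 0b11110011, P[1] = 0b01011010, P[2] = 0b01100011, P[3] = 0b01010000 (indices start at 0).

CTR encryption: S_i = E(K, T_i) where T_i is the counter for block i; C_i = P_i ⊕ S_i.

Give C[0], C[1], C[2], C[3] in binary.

C[0]: T = 0b10111111, S = E(K, T) = 0b10110010; 0b11110011 ⊕ 0b10110010 = 0b01000001.
C[1]: T = 0b11000000, S = E(K, T) = 0b01101001; 0b01011010 ⊕ 0b01101001 = 0b00110011.
C[2]: T = 0b11000001, S = E(K, T) = 0b01101000; 0b01100011 ⊕ 0b01101000 = 0b00001011.
C[3]: T = 0b11000010, S = E(K, T) = 0b01100111; 0b01010000 ⊕ 0b01100111 = 0b00110111.

C[0] = 0b01000001, C[1] = 0b00110011, C[2] = 0b00001011, C[3] = 0b00110111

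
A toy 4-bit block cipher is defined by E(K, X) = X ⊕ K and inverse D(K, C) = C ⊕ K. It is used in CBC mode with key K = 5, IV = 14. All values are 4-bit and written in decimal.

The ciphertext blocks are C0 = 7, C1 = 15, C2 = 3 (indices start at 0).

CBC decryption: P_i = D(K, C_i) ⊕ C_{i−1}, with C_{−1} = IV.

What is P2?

P2 = 9

P2: D(K, 3) = 6; 6 ⊕ 15 = 9.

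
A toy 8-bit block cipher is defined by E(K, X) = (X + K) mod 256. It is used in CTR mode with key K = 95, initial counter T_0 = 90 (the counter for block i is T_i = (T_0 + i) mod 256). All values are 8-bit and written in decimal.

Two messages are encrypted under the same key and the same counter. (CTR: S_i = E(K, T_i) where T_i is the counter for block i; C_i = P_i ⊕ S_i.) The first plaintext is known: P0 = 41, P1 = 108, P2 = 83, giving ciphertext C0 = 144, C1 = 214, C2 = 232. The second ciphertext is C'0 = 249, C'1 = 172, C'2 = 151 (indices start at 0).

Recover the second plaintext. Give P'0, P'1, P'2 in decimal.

P'0 = 64, P'1 = 22, P'2 = 44

In CTR with a reused counter, both messages share the same keystream S_i, so C_i ⊕ C'_i = P_i ⊕ P'_i and thus P'_i = P_i ⊕ C_i ⊕ C'_i.
P'0: 41 ⊕ 144 ⊕ 249 = 64.
P'1: 108 ⊕ 214 ⊕ 172 = 22.
P'2: 83 ⊕ 232 ⊕ 151 = 44.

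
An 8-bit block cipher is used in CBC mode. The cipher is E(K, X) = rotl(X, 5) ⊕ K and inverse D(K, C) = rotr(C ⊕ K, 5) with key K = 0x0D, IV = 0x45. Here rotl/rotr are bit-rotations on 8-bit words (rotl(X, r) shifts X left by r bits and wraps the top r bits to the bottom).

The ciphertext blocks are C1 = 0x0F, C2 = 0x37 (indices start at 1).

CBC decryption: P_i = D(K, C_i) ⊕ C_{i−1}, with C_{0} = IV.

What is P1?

P1 = 0x55

P1: D(K, 0x0F) = 0x10; 0x10 ⊕ 0x45 = 0x55.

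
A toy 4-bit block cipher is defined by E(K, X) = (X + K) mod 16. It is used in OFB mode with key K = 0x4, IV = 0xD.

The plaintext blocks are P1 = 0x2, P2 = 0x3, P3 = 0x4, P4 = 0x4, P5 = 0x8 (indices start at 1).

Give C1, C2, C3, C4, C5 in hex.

C1 = 0x3, C2 = 0x6, C3 = 0xD, C4 = 0x9, C5 = 0x9

OFB encryption: S_i = E(K, S_{i−1}) with S_{0} = IV; C_i = P_i ⊕ S_i.
C1: S = E(K, 0xD) = 0x1; 0x2 ⊕ 0x1 = 0x3.
C2: S = E(K, 0x1) = 0x5; 0x3 ⊕ 0x5 = 0x6.
C3: S = E(K, 0x5) = 0x9; 0x4 ⊕ 0x9 = 0xD.
C4: S = E(K, 0x9) = 0xD; 0x4 ⊕ 0xD = 0x9.
C5: S = E(K, 0xD) = 0x1; 0x8 ⊕ 0x1 = 0x9.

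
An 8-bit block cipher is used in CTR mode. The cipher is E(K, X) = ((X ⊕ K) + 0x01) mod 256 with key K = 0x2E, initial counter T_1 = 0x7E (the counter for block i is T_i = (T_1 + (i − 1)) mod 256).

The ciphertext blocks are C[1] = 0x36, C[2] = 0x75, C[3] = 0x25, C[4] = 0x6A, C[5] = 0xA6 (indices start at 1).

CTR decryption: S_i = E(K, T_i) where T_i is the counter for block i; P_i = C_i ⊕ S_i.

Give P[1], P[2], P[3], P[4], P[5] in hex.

P[1]: T = 0x7E, S = E(K, T) = 0x51; 0x36 ⊕ 0x51 = 0x67.
P[2]: T = 0x7F, S = E(K, T) = 0x52; 0x75 ⊕ 0x52 = 0x27.
P[3]: T = 0x80, S = E(K, T) = 0xAF; 0x25 ⊕ 0xAF = 0x8A.
P[4]: T = 0x81, S = E(K, T) = 0xB0; 0x6A ⊕ 0xB0 = 0xDA.
P[5]: T = 0x82, S = E(K, T) = 0xAD; 0xA6 ⊕ 0xAD = 0x0B.

P[1] = 0x67, P[2] = 0x27, P[3] = 0x8A, P[4] = 0xDA, P[5] = 0x0B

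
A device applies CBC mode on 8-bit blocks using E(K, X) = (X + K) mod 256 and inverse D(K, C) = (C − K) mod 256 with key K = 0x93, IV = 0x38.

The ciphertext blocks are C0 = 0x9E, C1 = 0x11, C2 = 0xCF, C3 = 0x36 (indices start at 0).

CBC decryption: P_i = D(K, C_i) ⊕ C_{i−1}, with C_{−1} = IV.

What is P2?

P2: D(K, 0xCF) = 0x3C; 0x3C ⊕ 0x11 = 0x2D.

P2 = 0x2D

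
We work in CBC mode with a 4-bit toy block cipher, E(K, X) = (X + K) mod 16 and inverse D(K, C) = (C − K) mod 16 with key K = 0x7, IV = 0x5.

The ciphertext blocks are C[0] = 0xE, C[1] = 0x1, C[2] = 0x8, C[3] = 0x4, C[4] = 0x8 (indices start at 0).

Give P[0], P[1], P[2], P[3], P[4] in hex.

P[0] = 0x2, P[1] = 0x4, P[2] = 0x0, P[3] = 0x5, P[4] = 0x5

CBC decryption: P_i = D(K, C_i) ⊕ C_{i−1}, with C_{−1} = IV.
P[0]: D(K, 0xE) = 0x7; 0x7 ⊕ 0x5 = 0x2.
P[1]: D(K, 0x1) = 0xA; 0xA ⊕ 0xE = 0x4.
P[2]: D(K, 0x8) = 0x1; 0x1 ⊕ 0x1 = 0x0.
P[3]: D(K, 0x4) = 0xD; 0xD ⊕ 0x8 = 0x5.
P[4]: D(K, 0x8) = 0x1; 0x1 ⊕ 0x4 = 0x5.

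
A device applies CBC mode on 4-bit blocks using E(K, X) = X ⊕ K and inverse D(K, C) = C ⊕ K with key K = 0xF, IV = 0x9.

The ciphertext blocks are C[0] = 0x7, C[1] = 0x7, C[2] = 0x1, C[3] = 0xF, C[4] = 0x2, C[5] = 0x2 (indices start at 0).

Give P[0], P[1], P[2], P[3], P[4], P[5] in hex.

CBC decryption: P_i = D(K, C_i) ⊕ C_{i−1}, with C_{−1} = IV.
P[0]: D(K, 0x7) = 0x8; 0x8 ⊕ 0x9 = 0x1.
P[1]: D(K, 0x7) = 0x8; 0x8 ⊕ 0x7 = 0xF.
P[2]: D(K, 0x1) = 0xE; 0xE ⊕ 0x7 = 0x9.
P[3]: D(K, 0xF) = 0x0; 0x0 ⊕ 0x1 = 0x1.
P[4]: D(K, 0x2) = 0xD; 0xD ⊕ 0xF = 0x2.
P[5]: D(K, 0x2) = 0xD; 0xD ⊕ 0x2 = 0xF.

P[0] = 0x1, P[1] = 0xF, P[2] = 0x9, P[3] = 0x1, P[4] = 0x2, P[5] = 0xF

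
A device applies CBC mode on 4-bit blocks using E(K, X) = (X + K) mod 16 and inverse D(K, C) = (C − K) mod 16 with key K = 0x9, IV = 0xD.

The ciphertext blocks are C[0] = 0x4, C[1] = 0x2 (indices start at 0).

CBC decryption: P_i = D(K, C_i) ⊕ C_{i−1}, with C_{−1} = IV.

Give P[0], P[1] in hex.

P[0] = 0x6, P[1] = 0xD

P[0]: D(K, 0x4) = 0xB; 0xB ⊕ 0xD = 0x6.
P[1]: D(K, 0x2) = 0x9; 0x9 ⊕ 0x4 = 0xD.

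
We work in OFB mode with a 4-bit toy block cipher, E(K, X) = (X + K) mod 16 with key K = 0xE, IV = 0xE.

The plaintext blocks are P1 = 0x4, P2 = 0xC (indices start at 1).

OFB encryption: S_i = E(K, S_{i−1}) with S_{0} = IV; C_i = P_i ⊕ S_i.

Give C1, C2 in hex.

C1 = 0x8, C2 = 0x6

C1: S = E(K, 0xE) = 0xC; 0x4 ⊕ 0xC = 0x8.
C2: S = E(K, 0xC) = 0xA; 0xC ⊕ 0xA = 0x6.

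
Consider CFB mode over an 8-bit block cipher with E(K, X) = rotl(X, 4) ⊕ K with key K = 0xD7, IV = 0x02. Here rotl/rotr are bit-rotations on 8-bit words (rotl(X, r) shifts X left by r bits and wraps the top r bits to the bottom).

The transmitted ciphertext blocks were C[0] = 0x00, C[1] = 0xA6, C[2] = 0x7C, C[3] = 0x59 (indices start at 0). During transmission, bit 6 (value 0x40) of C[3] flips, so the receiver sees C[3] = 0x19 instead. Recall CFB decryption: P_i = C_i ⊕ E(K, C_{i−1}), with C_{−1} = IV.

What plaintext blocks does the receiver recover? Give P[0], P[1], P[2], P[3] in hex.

Only C[3] changed, to 0x19. In CFB, a change in C_i flips the same bit in P_i and garbles P_{i+1}. Decrypting the received ciphertext:
P[0]: E(K, 0x02) = 0xF7; 0x00 ⊕ 0xF7 = 0xF7.
P[1]: E(K, 0x00) = 0xD7; 0xA6 ⊕ 0xD7 = 0x71.
P[2]: E(K, 0xA6) = 0xBD; 0x7C ⊕ 0xBD = 0xC1.
P[3]: E(K, 0x7C) = 0x10; 0x19 ⊕ 0x10 = 0x09.
Blocks that differ from the original plaintext: P[3].

P[0] = 0xF7, P[1] = 0x71, P[2] = 0xC1, P[3] = 0x09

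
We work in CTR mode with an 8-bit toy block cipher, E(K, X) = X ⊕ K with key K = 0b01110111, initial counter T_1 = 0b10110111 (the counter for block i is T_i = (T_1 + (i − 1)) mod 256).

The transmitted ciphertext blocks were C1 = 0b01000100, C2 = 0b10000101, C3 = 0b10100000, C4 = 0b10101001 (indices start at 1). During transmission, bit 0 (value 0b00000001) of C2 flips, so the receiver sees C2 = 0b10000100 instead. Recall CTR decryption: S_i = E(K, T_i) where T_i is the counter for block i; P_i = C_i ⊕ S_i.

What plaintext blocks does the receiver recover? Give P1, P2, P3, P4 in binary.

Only C2 changed, to 0b10000100. In CTR, a change in C_i flips the same bit in P_i only; the keystream is unaffected. Decrypting the received ciphertext:
P1: T = 0b10110111, S = E(K, T) = 0b11000000; 0b01000100 ⊕ 0b11000000 = 0b10000100.
P2: T = 0b10111000, S = E(K, T) = 0b11001111; 0b10000100 ⊕ 0b11001111 = 0b01001011.
P3: T = 0b10111001, S = E(K, T) = 0b11001110; 0b10100000 ⊕ 0b11001110 = 0b01101110.
P4: T = 0b10111010, S = E(K, T) = 0b11001101; 0b10101001 ⊕ 0b11001101 = 0b01100100.
Blocks that differ from the original plaintext: P2.

P1 = 0b10000100, P2 = 0b01001011, P3 = 0b01101110, P4 = 0b01100100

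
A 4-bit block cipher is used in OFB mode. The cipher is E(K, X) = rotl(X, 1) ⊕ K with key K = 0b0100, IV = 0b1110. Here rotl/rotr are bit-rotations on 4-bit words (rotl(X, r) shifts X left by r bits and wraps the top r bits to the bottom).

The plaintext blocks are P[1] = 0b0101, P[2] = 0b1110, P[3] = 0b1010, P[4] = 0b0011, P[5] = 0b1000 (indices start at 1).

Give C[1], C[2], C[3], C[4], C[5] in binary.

OFB encryption: S_i = E(K, S_{i−1}) with S_{0} = IV; C_i = P_i ⊕ S_i.
C[1]: S = E(K, 0b1110) = 0b1001; 0b0101 ⊕ 0b1001 = 0b1100.
C[2]: S = E(K, 0b1001) = 0b0111; 0b1110 ⊕ 0b0111 = 0b1001.
C[3]: S = E(K, 0b0111) = 0b1010; 0b1010 ⊕ 0b1010 = 0b0000.
C[4]: S = E(K, 0b1010) = 0b0001; 0b0011 ⊕ 0b0001 = 0b0010.
C[5]: S = E(K, 0b0001) = 0b0110; 0b1000 ⊕ 0b0110 = 0b1110.

C[1] = 0b1100, C[2] = 0b1001, C[3] = 0b0000, C[4] = 0b0010, C[5] = 0b1110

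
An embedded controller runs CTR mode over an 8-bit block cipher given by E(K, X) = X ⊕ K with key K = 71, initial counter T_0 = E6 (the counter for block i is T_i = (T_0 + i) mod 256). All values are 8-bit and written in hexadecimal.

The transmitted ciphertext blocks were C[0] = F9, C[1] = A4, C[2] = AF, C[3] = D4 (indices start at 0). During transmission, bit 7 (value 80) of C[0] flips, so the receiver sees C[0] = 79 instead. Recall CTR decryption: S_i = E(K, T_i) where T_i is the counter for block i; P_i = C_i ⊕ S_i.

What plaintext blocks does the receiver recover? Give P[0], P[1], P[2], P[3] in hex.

P[0] = EE, P[1] = 32, P[2] = 36, P[3] = 4C

Only C[0] changed, to 79. In CTR, a change in C_i flips the same bit in P_i only; the keystream is unaffected. Decrypting the received ciphertext:
P[0]: T = E6, S = E(K, T) = 97; 79 ⊕ 97 = EE.
P[1]: T = E7, S = E(K, T) = 96; A4 ⊕ 96 = 32.
P[2]: T = E8, S = E(K, T) = 99; AF ⊕ 99 = 36.
P[3]: T = E9, S = E(K, T) = 98; D4 ⊕ 98 = 4C.
Blocks that differ from the original plaintext: P[0].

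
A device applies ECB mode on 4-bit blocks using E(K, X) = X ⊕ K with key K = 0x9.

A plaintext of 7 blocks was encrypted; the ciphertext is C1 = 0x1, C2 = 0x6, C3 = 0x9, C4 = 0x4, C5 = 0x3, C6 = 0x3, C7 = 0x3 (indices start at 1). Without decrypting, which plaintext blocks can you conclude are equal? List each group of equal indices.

ECB encrypts each block independently with the same key, so equal ciphertext blocks imply equal plaintext blocks.
C5 = C6 = C7 = 0x3, so P5 = P6 = P7.

P5 = P6 = P7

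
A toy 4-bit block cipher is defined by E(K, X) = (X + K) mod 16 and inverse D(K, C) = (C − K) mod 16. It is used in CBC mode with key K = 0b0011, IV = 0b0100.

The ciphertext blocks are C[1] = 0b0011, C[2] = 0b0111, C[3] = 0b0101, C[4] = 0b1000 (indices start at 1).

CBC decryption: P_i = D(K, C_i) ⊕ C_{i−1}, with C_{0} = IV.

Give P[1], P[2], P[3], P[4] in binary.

P[1] = 0b0100, P[2] = 0b0111, P[3] = 0b0101, P[4] = 0b0000

P[1]: D(K, 0b0011) = 0b0000; 0b0000 ⊕ 0b0100 = 0b0100.
P[2]: D(K, 0b0111) = 0b0100; 0b0100 ⊕ 0b0011 = 0b0111.
P[3]: D(K, 0b0101) = 0b0010; 0b0010 ⊕ 0b0111 = 0b0101.
P[4]: D(K, 0b1000) = 0b0101; 0b0101 ⊕ 0b0101 = 0b0000.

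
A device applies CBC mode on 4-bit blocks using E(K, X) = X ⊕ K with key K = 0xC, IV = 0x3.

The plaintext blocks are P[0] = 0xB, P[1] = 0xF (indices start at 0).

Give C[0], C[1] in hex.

CBC encryption: C_i = E(K, P_i ⊕ C_{i−1}), with C_{−1} = IV.
C[0]: P[0] ⊕ 0x3 = 0x8; E(K, 0x8) = 0x4.
C[1]: P[1] ⊕ 0x4 = 0xB; E(K, 0xB) = 0x7.

C[0] = 0x4, C[1] = 0x7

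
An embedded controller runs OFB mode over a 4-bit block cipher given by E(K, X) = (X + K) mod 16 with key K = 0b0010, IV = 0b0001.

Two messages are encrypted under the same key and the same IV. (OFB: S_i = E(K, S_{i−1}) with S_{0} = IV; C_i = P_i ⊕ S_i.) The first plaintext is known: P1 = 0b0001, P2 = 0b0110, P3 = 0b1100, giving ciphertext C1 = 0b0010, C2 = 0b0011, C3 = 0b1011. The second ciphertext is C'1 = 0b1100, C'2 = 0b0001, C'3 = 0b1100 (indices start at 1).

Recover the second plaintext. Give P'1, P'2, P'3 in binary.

In OFB with a reused IV, both messages share the same keystream S_i, so C_i ⊕ C'_i = P_i ⊕ P'_i and thus P'_i = P_i ⊕ C_i ⊕ C'_i.
P'1: 0b0001 ⊕ 0b0010 ⊕ 0b1100 = 0b1111.
P'2: 0b0110 ⊕ 0b0011 ⊕ 0b0001 = 0b0100.
P'3: 0b1100 ⊕ 0b1011 ⊕ 0b1100 = 0b1011.

P'1 = 0b1111, P'2 = 0b0100, P'3 = 0b1011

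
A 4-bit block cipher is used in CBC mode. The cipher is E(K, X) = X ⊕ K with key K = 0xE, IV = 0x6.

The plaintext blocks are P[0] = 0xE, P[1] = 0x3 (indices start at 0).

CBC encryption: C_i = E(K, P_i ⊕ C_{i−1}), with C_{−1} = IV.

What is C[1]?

C[0]: P[0] ⊕ 0x6 = 0x8; E(K, 0x8) = 0x6.
C[1]: P[1] ⊕ 0x6 = 0x5; E(K, 0x5) = 0xB.

C[1] = 0xB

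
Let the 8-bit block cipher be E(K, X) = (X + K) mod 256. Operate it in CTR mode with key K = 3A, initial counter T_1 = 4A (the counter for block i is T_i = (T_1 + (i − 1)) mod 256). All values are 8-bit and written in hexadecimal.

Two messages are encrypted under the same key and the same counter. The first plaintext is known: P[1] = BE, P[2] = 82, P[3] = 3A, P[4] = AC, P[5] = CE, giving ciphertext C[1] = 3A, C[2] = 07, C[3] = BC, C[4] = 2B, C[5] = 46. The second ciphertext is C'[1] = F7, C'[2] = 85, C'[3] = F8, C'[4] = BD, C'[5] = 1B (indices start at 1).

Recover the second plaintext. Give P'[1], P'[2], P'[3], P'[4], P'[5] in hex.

In CTR with a reused counter, both messages share the same keystream S_i, so C_i ⊕ C'_i = P_i ⊕ P'_i and thus P'_i = P_i ⊕ C_i ⊕ C'_i.
P'[1]: BE ⊕ 3A ⊕ F7 = 73.
P'[2]: 82 ⊕ 07 ⊕ 85 = 00.
P'[3]: 3A ⊕ BC ⊕ F8 = 7E.
P'[4]: AC ⊕ 2B ⊕ BD = 3A.
P'[5]: CE ⊕ 46 ⊕ 1B = 93.

P'[1] = 73, P'[2] = 00, P'[3] = 7E, P'[4] = 3A, P'[5] = 93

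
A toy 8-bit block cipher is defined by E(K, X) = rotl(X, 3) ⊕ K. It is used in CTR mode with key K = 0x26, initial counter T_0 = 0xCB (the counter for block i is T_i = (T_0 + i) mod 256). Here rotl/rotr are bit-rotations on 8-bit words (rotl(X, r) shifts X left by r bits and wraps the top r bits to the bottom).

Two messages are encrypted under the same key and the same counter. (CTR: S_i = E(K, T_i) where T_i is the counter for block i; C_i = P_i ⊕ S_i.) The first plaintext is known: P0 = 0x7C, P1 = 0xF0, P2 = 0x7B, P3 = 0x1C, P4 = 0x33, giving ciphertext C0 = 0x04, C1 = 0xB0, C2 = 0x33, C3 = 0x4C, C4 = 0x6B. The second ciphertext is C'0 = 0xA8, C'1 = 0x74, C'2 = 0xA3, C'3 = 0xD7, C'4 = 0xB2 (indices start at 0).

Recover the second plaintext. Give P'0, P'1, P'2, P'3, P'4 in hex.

In CTR with a reused counter, both messages share the same keystream S_i, so C_i ⊕ C'_i = P_i ⊕ P'_i and thus P'_i = P_i ⊕ C_i ⊕ C'_i.
P'0: 0x7C ⊕ 0x04 ⊕ 0xA8 = 0xD0.
P'1: 0xF0 ⊕ 0xB0 ⊕ 0x74 = 0x34.
P'2: 0x7B ⊕ 0x33 ⊕ 0xA3 = 0xEB.
P'3: 0x1C ⊕ 0x4C ⊕ 0xD7 = 0x87.
P'4: 0x33 ⊕ 0x6B ⊕ 0xB2 = 0xEA.

P'0 = 0xD0, P'1 = 0x34, P'2 = 0xEB, P'3 = 0x87, P'4 = 0xEA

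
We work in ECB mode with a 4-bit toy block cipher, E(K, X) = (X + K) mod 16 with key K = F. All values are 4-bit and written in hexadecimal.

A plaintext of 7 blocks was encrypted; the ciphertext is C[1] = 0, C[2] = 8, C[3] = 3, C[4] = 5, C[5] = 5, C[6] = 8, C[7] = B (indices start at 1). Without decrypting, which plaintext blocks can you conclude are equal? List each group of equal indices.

ECB encrypts each block independently with the same key, so equal ciphertext blocks imply equal plaintext blocks.
C[2] = C[6] = 8, so P[2] = P[6].
C[4] = C[5] = 5, so P[4] = P[5].

P[2] = P[6]; P[4] = P[5]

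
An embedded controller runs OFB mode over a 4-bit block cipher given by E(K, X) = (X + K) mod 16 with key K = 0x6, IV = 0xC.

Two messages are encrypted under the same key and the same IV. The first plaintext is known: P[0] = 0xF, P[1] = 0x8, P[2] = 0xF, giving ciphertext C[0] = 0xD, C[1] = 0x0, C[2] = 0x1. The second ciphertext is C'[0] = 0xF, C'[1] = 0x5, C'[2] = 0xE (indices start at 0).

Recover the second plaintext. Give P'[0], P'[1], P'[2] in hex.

In OFB with a reused IV, both messages share the same keystream S_i, so C_i ⊕ C'_i = P_i ⊕ P'_i and thus P'_i = P_i ⊕ C_i ⊕ C'_i.
P'[0]: 0xF ⊕ 0xD ⊕ 0xF = 0xD.
P'[1]: 0x8 ⊕ 0x0 ⊕ 0x5 = 0xD.
P'[2]: 0xF ⊕ 0x1 ⊕ 0xE = 0x0.

P'[0] = 0xD, P'[1] = 0xD, P'[2] = 0x0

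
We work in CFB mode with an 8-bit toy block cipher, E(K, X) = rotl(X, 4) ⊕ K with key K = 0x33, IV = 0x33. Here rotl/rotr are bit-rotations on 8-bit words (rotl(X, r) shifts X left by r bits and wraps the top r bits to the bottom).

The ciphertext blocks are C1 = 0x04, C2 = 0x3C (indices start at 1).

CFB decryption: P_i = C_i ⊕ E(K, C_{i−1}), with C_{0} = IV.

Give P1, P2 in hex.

P1 = 0x04, P2 = 0x4F

P1: E(K, 0x33) = 0x00; 0x04 ⊕ 0x00 = 0x04.
P2: E(K, 0x04) = 0x73; 0x3C ⊕ 0x73 = 0x4F.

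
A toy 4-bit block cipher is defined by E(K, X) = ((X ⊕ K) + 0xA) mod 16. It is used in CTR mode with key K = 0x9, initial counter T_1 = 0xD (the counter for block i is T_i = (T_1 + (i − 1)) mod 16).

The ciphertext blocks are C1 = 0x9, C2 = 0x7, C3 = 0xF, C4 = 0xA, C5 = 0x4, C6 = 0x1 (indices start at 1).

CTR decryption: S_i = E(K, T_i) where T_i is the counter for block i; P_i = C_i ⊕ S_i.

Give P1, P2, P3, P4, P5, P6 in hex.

P1: T = 0xD, S = E(K, T) = 0xE; 0x9 ⊕ 0xE = 0x7.
P2: T = 0xE, S = E(K, T) = 0x1; 0x7 ⊕ 0x1 = 0x6.
P3: T = 0xF, S = E(K, T) = 0x0; 0xF ⊕ 0x0 = 0xF.
P4: T = 0x0, S = E(K, T) = 0x3; 0xA ⊕ 0x3 = 0x9.
P5: T = 0x1, S = E(K, T) = 0x2; 0x4 ⊕ 0x2 = 0x6.
P6: T = 0x2, S = E(K, T) = 0x5; 0x1 ⊕ 0x5 = 0x4.

P1 = 0x7, P2 = 0x6, P3 = 0xF, P4 = 0x9, P5 = 0x6, P6 = 0x4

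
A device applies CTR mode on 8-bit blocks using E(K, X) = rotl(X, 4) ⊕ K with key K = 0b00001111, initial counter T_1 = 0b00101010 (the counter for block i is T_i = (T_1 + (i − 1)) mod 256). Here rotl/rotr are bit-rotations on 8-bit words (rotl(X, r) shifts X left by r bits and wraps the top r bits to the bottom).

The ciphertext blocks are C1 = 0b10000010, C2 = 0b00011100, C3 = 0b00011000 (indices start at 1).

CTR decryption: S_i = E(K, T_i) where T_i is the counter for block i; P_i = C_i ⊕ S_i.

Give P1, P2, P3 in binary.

P1 = 0b00101111, P2 = 0b10100001, P3 = 0b11010101

P1: T = 0b00101010, S = E(K, T) = 0b10101101; 0b10000010 ⊕ 0b10101101 = 0b00101111.
P2: T = 0b00101011, S = E(K, T) = 0b10111101; 0b00011100 ⊕ 0b10111101 = 0b10100001.
P3: T = 0b00101100, S = E(K, T) = 0b11001101; 0b00011000 ⊕ 0b11001101 = 0b11010101.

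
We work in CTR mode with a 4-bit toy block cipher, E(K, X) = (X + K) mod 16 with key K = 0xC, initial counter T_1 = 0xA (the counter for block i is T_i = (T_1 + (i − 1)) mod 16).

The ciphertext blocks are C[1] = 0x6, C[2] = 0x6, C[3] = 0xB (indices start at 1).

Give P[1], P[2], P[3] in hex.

CTR decryption: S_i = E(K, T_i) where T_i is the counter for block i; P_i = C_i ⊕ S_i.
P[1]: T = 0xA, S = E(K, T) = 0x6; 0x6 ⊕ 0x6 = 0x0.
P[2]: T = 0xB, S = E(K, T) = 0x7; 0x6 ⊕ 0x7 = 0x1.
P[3]: T = 0xC, S = E(K, T) = 0x8; 0xB ⊕ 0x8 = 0x3.

P[1] = 0x0, P[2] = 0x1, P[3] = 0x3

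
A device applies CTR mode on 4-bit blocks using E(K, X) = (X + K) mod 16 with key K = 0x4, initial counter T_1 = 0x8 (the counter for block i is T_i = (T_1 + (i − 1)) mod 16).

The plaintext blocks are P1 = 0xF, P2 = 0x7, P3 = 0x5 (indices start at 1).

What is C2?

CTR encryption: S_i = E(K, T_i) where T_i is the counter for block i; C_i = P_i ⊕ S_i.
C1: T = 0x8, S = E(K, T) = 0xC; 0xF ⊕ 0xC = 0x3.
C2: T = 0x9, S = E(K, T) = 0xD; 0x7 ⊕ 0xD = 0xA.

C2 = 0xA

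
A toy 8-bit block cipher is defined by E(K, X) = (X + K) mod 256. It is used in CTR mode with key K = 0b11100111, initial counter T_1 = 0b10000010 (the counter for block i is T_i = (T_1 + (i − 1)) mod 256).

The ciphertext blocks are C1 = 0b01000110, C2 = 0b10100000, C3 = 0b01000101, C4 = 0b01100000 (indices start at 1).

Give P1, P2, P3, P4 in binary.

CTR decryption: S_i = E(K, T_i) where T_i is the counter for block i; P_i = C_i ⊕ S_i.
P1: T = 0b10000010, S = E(K, T) = 0b01101001; 0b01000110 ⊕ 0b01101001 = 0b00101111.
P2: T = 0b10000011, S = E(K, T) = 0b01101010; 0b10100000 ⊕ 0b01101010 = 0b11001010.
P3: T = 0b10000100, S = E(K, T) = 0b01101011; 0b01000101 ⊕ 0b01101011 = 0b00101110.
P4: T = 0b10000101, S = E(K, T) = 0b01101100; 0b01100000 ⊕ 0b01101100 = 0b00001100.

P1 = 0b00101111, P2 = 0b11001010, P3 = 0b00101110, P4 = 0b00001100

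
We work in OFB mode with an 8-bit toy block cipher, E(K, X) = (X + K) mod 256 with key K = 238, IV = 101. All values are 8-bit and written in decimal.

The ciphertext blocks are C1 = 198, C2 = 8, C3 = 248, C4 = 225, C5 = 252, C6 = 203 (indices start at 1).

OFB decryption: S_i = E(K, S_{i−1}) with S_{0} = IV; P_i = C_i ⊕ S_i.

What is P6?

P1: S = E(K, 101) = 83; 198 ⊕ 83 = 149.
P2: S = E(K, 83) = 65; 8 ⊕ 65 = 73.
P3: S = E(K, 65) = 47; 248 ⊕ 47 = 215.
P4: S = E(K, 47) = 29; 225 ⊕ 29 = 252.
P5: S = E(K, 29) = 11; 252 ⊕ 11 = 247.
P6: S = E(K, 11) = 249; 203 ⊕ 249 = 50.

P6 = 50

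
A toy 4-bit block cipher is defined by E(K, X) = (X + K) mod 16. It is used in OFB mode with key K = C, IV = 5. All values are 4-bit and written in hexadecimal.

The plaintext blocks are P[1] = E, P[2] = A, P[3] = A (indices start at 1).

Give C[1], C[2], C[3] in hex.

C[1] = F, C[2] = 7, C[3] = 3

OFB encryption: S_i = E(K, S_{i−1}) with S_{0} = IV; C_i = P_i ⊕ S_i.
C[1]: S = E(K, 5) = 1; E ⊕ 1 = F.
C[2]: S = E(K, 1) = D; A ⊕ D = 7.
C[3]: S = E(K, D) = 9; A ⊕ 9 = 3.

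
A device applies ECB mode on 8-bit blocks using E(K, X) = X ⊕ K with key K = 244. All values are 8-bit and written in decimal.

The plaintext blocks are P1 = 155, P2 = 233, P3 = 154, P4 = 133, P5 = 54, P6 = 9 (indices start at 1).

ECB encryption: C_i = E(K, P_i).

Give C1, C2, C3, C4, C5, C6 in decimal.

C1: E(K, 155) = 111.
C2: E(K, 233) = 29.
C3: E(K, 154) = 110.
C4: E(K, 133) = 113.
C5: E(K, 54) = 194.
C6: E(K, 9) = 253.

C1 = 111, C2 = 29, C3 = 110, C4 = 113, C5 = 194, C6 = 253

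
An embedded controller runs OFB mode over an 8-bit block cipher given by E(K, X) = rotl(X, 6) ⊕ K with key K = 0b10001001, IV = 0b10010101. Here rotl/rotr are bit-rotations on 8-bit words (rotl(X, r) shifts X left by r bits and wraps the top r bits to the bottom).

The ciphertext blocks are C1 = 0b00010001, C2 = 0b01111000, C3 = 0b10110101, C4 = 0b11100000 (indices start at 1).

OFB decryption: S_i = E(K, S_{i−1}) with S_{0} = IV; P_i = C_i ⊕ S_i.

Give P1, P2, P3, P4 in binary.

P1 = 0b11111101, P2 = 0b11001010, P3 = 0b10010000, P4 = 0b00100000

P1: S = E(K, 0b10010101) = 0b11101100; 0b00010001 ⊕ 0b11101100 = 0b11111101.
P2: S = E(K, 0b11101100) = 0b10110010; 0b01111000 ⊕ 0b10110010 = 0b11001010.
P3: S = E(K, 0b10110010) = 0b00100101; 0b10110101 ⊕ 0b00100101 = 0b10010000.
P4: S = E(K, 0b00100101) = 0b11000000; 0b11100000 ⊕ 0b11000000 = 0b00100000.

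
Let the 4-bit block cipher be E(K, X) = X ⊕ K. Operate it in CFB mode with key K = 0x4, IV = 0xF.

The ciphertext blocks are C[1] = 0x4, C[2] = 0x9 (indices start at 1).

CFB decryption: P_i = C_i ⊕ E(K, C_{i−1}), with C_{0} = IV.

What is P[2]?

P[2] = 0x9

P[2]: E(K, 0x4) = 0x0; 0x9 ⊕ 0x0 = 0x9.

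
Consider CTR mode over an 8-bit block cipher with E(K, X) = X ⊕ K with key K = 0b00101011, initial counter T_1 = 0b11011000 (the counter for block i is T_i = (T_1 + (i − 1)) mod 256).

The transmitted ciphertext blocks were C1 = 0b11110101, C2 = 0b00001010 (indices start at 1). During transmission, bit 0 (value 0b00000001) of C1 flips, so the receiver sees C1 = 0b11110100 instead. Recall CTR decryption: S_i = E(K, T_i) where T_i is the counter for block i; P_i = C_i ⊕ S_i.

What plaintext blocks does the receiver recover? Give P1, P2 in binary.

Only C1 changed, to 0b11110100. In CTR, a change in C_i flips the same bit in P_i only; the keystream is unaffected. Decrypting the received ciphertext:
P1: T = 0b11011000, S = E(K, T) = 0b11110011; 0b11110100 ⊕ 0b11110011 = 0b00000111.
P2: T = 0b11011001, S = E(K, T) = 0b11110010; 0b00001010 ⊕ 0b11110010 = 0b11111000.
Blocks that differ from the original plaintext: P1.

P1 = 0b00000111, P2 = 0b11111000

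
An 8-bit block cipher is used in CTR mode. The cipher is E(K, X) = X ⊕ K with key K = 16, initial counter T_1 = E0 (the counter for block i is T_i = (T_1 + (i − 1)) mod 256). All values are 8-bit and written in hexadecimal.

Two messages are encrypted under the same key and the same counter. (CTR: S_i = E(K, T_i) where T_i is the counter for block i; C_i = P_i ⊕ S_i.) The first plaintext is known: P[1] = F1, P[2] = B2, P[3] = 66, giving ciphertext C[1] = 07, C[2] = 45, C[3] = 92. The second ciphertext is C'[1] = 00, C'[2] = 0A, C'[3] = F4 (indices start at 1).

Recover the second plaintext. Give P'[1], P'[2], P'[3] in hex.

In CTR with a reused counter, both messages share the same keystream S_i, so C_i ⊕ C'_i = P_i ⊕ P'_i and thus P'_i = P_i ⊕ C_i ⊕ C'_i.
P'[1]: F1 ⊕ 07 ⊕ 00 = F6.
P'[2]: B2 ⊕ 45 ⊕ 0A = FD.
P'[3]: 66 ⊕ 92 ⊕ F4 = 00.

P'[1] = F6, P'[2] = FD, P'[3] = 00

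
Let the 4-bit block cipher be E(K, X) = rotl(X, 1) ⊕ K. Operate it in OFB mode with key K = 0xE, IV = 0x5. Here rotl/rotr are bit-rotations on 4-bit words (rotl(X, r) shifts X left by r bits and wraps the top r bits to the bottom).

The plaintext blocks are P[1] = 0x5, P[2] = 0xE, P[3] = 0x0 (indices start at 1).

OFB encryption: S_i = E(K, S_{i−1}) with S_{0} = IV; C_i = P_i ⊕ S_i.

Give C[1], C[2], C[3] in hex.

C[1] = 0x1, C[2] = 0x8, C[3] = 0x2

C[1]: S = E(K, 0x5) = 0x4; 0x5 ⊕ 0x4 = 0x1.
C[2]: S = E(K, 0x4) = 0x6; 0xE ⊕ 0x6 = 0x8.
C[3]: S = E(K, 0x6) = 0x2; 0x0 ⊕ 0x2 = 0x2.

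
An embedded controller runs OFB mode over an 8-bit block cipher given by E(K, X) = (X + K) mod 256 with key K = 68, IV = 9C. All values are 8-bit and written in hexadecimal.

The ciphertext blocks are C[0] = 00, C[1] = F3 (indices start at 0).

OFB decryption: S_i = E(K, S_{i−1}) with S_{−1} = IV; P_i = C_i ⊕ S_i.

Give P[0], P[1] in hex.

P[0]: S = E(K, 9C) = 04; 00 ⊕ 04 = 04.
P[1]: S = E(K, 04) = 6C; F3 ⊕ 6C = 9F.

P[0] = 04, P[1] = 9F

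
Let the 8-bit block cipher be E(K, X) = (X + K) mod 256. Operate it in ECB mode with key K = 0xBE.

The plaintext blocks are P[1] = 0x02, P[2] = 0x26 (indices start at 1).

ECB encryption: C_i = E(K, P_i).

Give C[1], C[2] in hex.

C[1]: E(K, 0x02) = 0xC0.
C[2]: E(K, 0x26) = 0xE4.

C[1] = 0xC0, C[2] = 0xE4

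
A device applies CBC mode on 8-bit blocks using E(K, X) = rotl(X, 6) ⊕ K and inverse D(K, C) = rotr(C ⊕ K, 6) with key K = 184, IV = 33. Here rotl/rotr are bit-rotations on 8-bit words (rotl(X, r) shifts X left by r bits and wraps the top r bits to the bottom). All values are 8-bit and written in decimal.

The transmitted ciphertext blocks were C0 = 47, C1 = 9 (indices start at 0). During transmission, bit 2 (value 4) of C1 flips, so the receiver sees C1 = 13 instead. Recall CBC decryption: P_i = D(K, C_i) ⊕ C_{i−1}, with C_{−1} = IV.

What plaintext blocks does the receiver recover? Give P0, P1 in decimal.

P0 = 127, P1 = 249

Only C1 changed, to 13. In CBC, a change in C_i garbles P_i and flips the same bit in P_{i+1}. Decrypting the received ciphertext:
P0: D(K, 47) = 94; 94 ⊕ 33 = 127.
P1: D(K, 13) = 214; 214 ⊕ 47 = 249.
Blocks that differ from the original plaintext: P1.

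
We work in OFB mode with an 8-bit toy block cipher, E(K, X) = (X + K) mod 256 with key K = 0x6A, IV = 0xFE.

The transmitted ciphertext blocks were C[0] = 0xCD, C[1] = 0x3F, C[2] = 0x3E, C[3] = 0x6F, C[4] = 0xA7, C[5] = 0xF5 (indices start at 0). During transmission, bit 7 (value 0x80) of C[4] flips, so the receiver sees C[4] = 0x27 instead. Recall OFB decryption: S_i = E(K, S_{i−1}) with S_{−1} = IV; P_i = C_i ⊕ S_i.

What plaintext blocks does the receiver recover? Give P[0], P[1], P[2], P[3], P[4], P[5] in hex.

Only C[4] changed, to 0x27. In OFB, a change in C_i flips the same bit in P_i only; the keystream is unaffected. Decrypting the received ciphertext:
P[0]: S = E(K, 0xFE) = 0x68; 0xCD ⊕ 0x68 = 0xA5.
P[1]: S = E(K, 0x68) = 0xD2; 0x3F ⊕ 0xD2 = 0xED.
P[2]: S = E(K, 0xD2) = 0x3C; 0x3E ⊕ 0x3C = 0x02.
P[3]: S = E(K, 0x3C) = 0xA6; 0x6F ⊕ 0xA6 = 0xC9.
P[4]: S = E(K, 0xA6) = 0x10; 0x27 ⊕ 0x10 = 0x37.
P[5]: S = E(K, 0x10) = 0x7A; 0xF5 ⊕ 0x7A = 0x8F.
Blocks that differ from the original plaintext: P[4].

P[0] = 0xA5, P[1] = 0xED, P[2] = 0x02, P[3] = 0xC9, P[4] = 0x37, P[5] = 0x8F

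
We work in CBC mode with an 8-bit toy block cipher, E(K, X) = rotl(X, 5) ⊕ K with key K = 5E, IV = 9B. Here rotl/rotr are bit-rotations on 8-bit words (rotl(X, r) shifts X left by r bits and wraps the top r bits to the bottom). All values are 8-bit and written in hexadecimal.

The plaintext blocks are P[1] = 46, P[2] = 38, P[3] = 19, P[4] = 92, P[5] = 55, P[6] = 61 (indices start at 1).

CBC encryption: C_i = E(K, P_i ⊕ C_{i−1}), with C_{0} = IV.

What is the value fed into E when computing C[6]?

13

C[1]: P[1] ⊕ 9B = DD; E(K, DD) = E5.
C[2]: P[2] ⊕ E5 = DD; E(K, DD) = E5.
C[3]: P[3] ⊕ E5 = FC; E(K, FC) = C1.
C[4]: P[4] ⊕ C1 = 53; E(K, 53) = 34.
C[5]: P[5] ⊕ 34 = 61; E(K, 61) = 72.
C[6]: P[6] ⊕ 72 = 13; E(K, 13) = 3C.
So the input to E for block [6] is 13.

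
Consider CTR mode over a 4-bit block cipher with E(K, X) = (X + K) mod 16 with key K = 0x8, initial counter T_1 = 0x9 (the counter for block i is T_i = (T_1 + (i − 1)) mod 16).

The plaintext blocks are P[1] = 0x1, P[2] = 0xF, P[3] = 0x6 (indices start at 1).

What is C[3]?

C[3] = 0x5

CTR encryption: S_i = E(K, T_i) where T_i is the counter for block i; C_i = P_i ⊕ S_i.
C[1]: T = 0x9, S = E(K, T) = 0x1; 0x1 ⊕ 0x1 = 0x0.
C[2]: T = 0xA, S = E(K, T) = 0x2; 0xF ⊕ 0x2 = 0xD.
C[3]: T = 0xB, S = E(K, T) = 0x3; 0x6 ⊕ 0x3 = 0x5.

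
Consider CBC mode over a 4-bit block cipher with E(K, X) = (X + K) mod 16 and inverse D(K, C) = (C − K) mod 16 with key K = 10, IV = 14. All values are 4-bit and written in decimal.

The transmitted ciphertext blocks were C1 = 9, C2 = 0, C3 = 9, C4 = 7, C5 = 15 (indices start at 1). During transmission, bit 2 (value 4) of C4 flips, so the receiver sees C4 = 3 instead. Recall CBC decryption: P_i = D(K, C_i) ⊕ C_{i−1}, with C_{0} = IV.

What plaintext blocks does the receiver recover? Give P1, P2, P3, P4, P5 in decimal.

Only C4 changed, to 3. In CBC, a change in C_i garbles P_i and flips the same bit in P_{i+1}. Decrypting the received ciphertext:
P1: D(K, 9) = 15; 15 ⊕ 14 = 1.
P2: D(K, 0) = 6; 6 ⊕ 9 = 15.
P3: D(K, 9) = 15; 15 ⊕ 0 = 15.
P4: D(K, 3) = 9; 9 ⊕ 9 = 0.
P5: D(K, 15) = 5; 5 ⊕ 3 = 6.
Blocks that differ from the original plaintext: P4, P5.

P1 = 1, P2 = 15, P3 = 15, P4 = 0, P5 = 6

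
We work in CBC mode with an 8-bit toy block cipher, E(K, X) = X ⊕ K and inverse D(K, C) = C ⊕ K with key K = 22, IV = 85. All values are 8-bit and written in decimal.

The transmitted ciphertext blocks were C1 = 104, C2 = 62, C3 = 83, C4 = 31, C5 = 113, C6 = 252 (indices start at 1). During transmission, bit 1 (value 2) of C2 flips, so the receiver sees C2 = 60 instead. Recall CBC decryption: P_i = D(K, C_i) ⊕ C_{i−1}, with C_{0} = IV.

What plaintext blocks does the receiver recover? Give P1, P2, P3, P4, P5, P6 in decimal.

Only C2 changed, to 60. In CBC, a change in C_i garbles P_i and flips the same bit in P_{i+1}. Decrypting the received ciphertext:
P1: D(K, 104) = 126; 126 ⊕ 85 = 43.
P2: D(K, 60) = 42; 42 ⊕ 104 = 66.
P3: D(K, 83) = 69; 69 ⊕ 60 = 121.
P4: D(K, 31) = 9; 9 ⊕ 83 = 90.
P5: D(K, 113) = 103; 103 ⊕ 31 = 120.
P6: D(K, 252) = 234; 234 ⊕ 113 = 155.
Blocks that differ from the original plaintext: P2, P3.

P1 = 43, P2 = 66, P3 = 121, P4 = 90, P5 = 120, P6 = 155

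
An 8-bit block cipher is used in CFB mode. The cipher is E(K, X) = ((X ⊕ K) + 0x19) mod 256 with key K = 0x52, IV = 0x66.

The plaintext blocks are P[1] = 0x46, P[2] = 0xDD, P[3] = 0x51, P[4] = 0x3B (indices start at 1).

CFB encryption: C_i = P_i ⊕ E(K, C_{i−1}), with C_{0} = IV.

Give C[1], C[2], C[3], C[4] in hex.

C[1]: E(K, 0x66) = 0x4D; 0x46 ⊕ 0x4D = 0x0B.
C[2]: E(K, 0x0B) = 0x72; 0xDD ⊕ 0x72 = 0xAF.
C[3]: E(K, 0xAF) = 0x16; 0x51 ⊕ 0x16 = 0x47.
C[4]: E(K, 0x47) = 0x2E; 0x3B ⊕ 0x2E = 0x15.

C[1] = 0x0B, C[2] = 0xAF, C[3] = 0x47, C[4] = 0x15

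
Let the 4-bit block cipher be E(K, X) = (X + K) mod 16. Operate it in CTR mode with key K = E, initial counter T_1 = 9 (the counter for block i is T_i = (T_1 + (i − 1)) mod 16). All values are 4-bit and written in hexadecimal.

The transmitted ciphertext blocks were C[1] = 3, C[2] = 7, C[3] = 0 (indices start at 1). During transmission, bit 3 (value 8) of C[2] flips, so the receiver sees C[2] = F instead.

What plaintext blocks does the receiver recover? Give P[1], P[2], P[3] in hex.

P[1] = 4, P[2] = 7, P[3] = 9

CTR decryption: S_i = E(K, T_i) where T_i is the counter for block i; P_i = C_i ⊕ S_i.
Only C[2] changed, to F. In CTR, a change in C_i flips the same bit in P_i only; the keystream is unaffected. Decrypting the received ciphertext:
P[1]: T = 9, S = E(K, T) = 7; 3 ⊕ 7 = 4.
P[2]: T = A, S = E(K, T) = 8; F ⊕ 8 = 7.
P[3]: T = B, S = E(K, T) = 9; 0 ⊕ 9 = 9.
Blocks that differ from the original plaintext: P[2].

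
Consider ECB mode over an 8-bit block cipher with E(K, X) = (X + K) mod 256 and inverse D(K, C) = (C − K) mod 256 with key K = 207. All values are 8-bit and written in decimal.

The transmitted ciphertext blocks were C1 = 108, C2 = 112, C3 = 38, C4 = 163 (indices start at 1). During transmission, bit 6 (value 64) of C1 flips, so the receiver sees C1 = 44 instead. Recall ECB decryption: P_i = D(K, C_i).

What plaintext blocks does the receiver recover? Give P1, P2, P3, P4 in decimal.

Only C1 changed, to 44. In ECB, a change in C_i affects only P_i. Decrypting the received ciphertext:
P1: D(K, 44) = 93.
P2: D(K, 112) = 161.
P3: D(K, 38) = 87.
P4: D(K, 163) = 212.
Blocks that differ from the original plaintext: P1.

P1 = 93, P2 = 161, P3 = 87, P4 = 212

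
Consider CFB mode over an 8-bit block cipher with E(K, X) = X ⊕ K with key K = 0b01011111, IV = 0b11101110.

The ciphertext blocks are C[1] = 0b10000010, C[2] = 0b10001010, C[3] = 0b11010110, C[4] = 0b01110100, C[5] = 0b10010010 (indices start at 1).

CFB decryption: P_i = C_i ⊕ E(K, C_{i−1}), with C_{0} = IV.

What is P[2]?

P[2] = 0b01010111

P[2]: E(K, 0b10000010) = 0b11011101; 0b10001010 ⊕ 0b11011101 = 0b01010111.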